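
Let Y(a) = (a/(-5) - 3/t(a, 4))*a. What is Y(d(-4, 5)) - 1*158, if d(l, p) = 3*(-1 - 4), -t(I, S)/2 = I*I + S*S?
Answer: -97891/482 ≈ -203.09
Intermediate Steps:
t(I, S) = -2*I² - 2*S² (t(I, S) = -2*(I*I + S*S) = -2*(I² + S²) = -2*I² - 2*S²)
d(l, p) = -15 (d(l, p) = 3*(-5) = -15)
Y(a) = a*(-3/(-32 - 2*a²) - a/5) (Y(a) = (a/(-5) - 3/(-2*a² - 2*4²))*a = (a*(-⅕) - 3/(-2*a² - 2*16))*a = (-a/5 - 3/(-2*a² - 32))*a = (-a/5 - 3/(-32 - 2*a²))*a = (-3/(-32 - 2*a²) - a/5)*a = a*(-3/(-32 - 2*a²) - a/5))
Y(d(-4, 5)) - 1*158 = (⅒)*(-15)*(15 - 32*(-15) - 2*(-15)³)/(16 + (-15)²) - 1*158 = (⅒)*(-15)*(15 + 480 - 2*(-3375))/(16 + 225) - 158 = (⅒)*(-15)*(15 + 480 + 6750)/241 - 158 = (⅒)*(-15)*(1/241)*7245 - 158 = -21735/482 - 158 = -97891/482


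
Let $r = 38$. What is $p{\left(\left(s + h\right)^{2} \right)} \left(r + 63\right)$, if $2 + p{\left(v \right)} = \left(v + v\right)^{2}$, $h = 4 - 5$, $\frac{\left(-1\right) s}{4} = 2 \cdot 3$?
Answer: $157812298$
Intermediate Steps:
$s = -24$ ($s = - 4 \cdot 2 \cdot 3 = \left(-4\right) 6 = -24$)
$h = -1$ ($h = 4 - 5 = -1$)
$p{\left(v \right)} = -2 + 4 v^{2}$ ($p{\left(v \right)} = -2 + \left(v + v\right)^{2} = -2 + \left(2 v\right)^{2} = -2 + 4 v^{2}$)
$p{\left(\left(s + h\right)^{2} \right)} \left(r + 63\right) = \left(-2 + 4 \left(\left(-24 - 1\right)^{2}\right)^{2}\right) \left(38 + 63\right) = \left(-2 + 4 \left(\left(-25\right)^{2}\right)^{2}\right) 101 = \left(-2 + 4 \cdot 625^{2}\right) 101 = \left(-2 + 4 \cdot 390625\right) 101 = \left(-2 + 1562500\right) 101 = 1562498 \cdot 101 = 157812298$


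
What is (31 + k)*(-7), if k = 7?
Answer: -266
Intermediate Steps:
(31 + k)*(-7) = (31 + 7)*(-7) = 38*(-7) = -266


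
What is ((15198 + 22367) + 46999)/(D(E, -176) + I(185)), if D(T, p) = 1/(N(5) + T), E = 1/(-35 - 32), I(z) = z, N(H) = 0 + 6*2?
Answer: 33952446/74311 ≈ 456.90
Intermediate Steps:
N(H) = 12 (N(H) = 0 + 12 = 12)
E = -1/67 (E = 1/(-67) = -1/67 ≈ -0.014925)
D(T, p) = 1/(12 + T)
((15198 + 22367) + 46999)/(D(E, -176) + I(185)) = ((15198 + 22367) + 46999)/(1/(12 - 1/67) + 185) = (37565 + 46999)/(1/(803/67) + 185) = 84564/(67/803 + 185) = 84564/(148622/803) = 84564*(803/148622) = 33952446/74311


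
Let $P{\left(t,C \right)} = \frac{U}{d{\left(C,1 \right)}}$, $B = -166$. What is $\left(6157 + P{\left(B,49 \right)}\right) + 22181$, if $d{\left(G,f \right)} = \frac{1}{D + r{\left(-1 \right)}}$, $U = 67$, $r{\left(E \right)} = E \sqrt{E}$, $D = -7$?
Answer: $27869 - 67 i \approx 27869.0 - 67.0 i$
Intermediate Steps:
$r{\left(E \right)} = E^{\frac{3}{2}}$
$d{\left(G,f \right)} = \frac{-7 + i}{50}$ ($d{\left(G,f \right)} = \frac{1}{-7 + \left(-1\right)^{\frac{3}{2}}} = \frac{1}{-7 - i} = \frac{-7 + i}{50}$)
$P{\left(t,C \right)} = 3350 \left(- \frac{7}{50} - \frac{i}{50}\right)$ ($P{\left(t,C \right)} = \frac{67}{- \frac{7}{50} + \frac{i}{50}} = 67 \cdot 50 \left(- \frac{7}{50} - \frac{i}{50}\right) = 3350 \left(- \frac{7}{50} - \frac{i}{50}\right)$)
$\left(6157 + P{\left(B,49 \right)}\right) + 22181 = \left(6157 - \left(469 + 67 i\right)\right) + 22181 = \left(5688 - 67 i\right) + 22181 = 27869 - 67 i$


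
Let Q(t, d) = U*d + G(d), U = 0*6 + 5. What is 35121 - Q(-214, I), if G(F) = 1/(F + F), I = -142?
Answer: 10176005/284 ≈ 35831.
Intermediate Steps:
U = 5 (U = 0 + 5 = 5)
G(F) = 1/(2*F)
Q(t, d) = 1/(2*d) + 5*d (Q(t, d) = 5*d + 1/(2*d) = 1/(2*d) + 5*d)
35121 - Q(-214, I) = 35121 - ((½)/(-142) + 5*(-142)) = 35121 - ((½)*(-1/142) - 710) = 35121 - (-1/284 - 710) = 35121 - 1*(-201641/284) = 35121 + 201641/284 = 10176005/284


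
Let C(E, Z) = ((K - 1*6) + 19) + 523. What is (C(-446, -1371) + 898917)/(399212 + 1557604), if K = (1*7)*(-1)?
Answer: 449723/978408 ≈ 0.45965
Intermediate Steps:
K = -7 (K = 7*(-1) = -7)
C(E, Z) = 529 (C(E, Z) = ((-7 - 1*6) + 19) + 523 = ((-7 - 6) + 19) + 523 = (-13 + 19) + 523 = 6 + 523 = 529)
(C(-446, -1371) + 898917)/(399212 + 1557604) = (529 + 898917)/(399212 + 1557604) = 899446/1956816 = 899446*(1/1956816) = 449723/978408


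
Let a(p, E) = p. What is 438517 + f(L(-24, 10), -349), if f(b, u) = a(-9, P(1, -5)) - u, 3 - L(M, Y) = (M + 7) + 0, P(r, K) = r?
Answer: 438857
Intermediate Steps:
L(M, Y) = -4 - M (L(M, Y) = 3 - ((M + 7) + 0) = 3 - ((7 + M) + 0) = 3 - (7 + M) = 3 + (-7 - M) = -4 - M)
f(b, u) = -9 - u
438517 + f(L(-24, 10), -349) = 438517 + (-9 - 1*(-349)) = 438517 + (-9 + 349) = 438517 + 340 = 438857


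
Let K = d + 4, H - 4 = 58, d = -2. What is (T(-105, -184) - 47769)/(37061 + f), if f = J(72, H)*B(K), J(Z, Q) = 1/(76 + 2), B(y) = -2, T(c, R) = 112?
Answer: -1858623/1445378 ≈ -1.2859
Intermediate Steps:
H = 62 (H = 4 + 58 = 62)
K = 2 (K = -2 + 4 = 2)
J(Z, Q) = 1/78
f = -1/39 (f = (1/78)*(-2) = -1/39 ≈ -0.025641)
(T(-105, -184) - 47769)/(37061 + f) = (112 - 47769)/(37061 - 1/39) = -47657/1445378/39 = -47657*39/1445378 = -1858623/1445378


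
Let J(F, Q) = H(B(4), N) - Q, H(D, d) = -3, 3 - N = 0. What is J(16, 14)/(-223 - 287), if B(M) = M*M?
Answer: 1/30 ≈ 0.033333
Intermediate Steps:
B(M) = M²
N = 3 (N = 3 - 1*0 = 3 + 0 = 3)
J(F, Q) = -3 - Q
J(16, 14)/(-223 - 287) = (-3 - 1*14)/(-223 - 287) = (-3 - 14)/(-510) = -1/510*(-17) = 1/30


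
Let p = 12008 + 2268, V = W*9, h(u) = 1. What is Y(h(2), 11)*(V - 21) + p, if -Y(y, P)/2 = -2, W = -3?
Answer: 14084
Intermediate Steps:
Y(y, P) = 4 (Y(y, P) = -2*(-2) = 4)
V = -27 (V = -3*9 = -27)
p = 14276
Y(h(2), 11)*(V - 21) + p = 4*(-27 - 21) + 14276 = 4*(-48) + 14276 = -192 + 14276 = 14084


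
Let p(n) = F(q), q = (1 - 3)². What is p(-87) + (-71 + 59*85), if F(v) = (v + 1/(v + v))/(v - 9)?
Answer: 197727/40 ≈ 4943.2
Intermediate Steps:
q = 4 (q = (-2)² = 4)
F(v) = (v + 1/(2*v))/(-9 + v)
p(n) = -33/40 (p(n) = (½ + 4²)/(4*(-9 + 4)) = (¼)*(½ + 16)/(-5) = (¼)*(-⅕)*(33/2) = -33/40)
p(-87) + (-71 + 59*85) = -33/40 + (-71 + 59*85) = -33/40 + (-71 + 5015) = -33/40 + 4944 = 197727/40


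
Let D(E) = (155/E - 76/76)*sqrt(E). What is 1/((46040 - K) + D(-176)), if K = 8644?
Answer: 6581696/246129213177 + 1324*I*sqrt(11)/246129213177 ≈ 2.6741e-5 + 1.7841e-8*I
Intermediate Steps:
D(E) = sqrt(E)*(-1 + 155/E) (D(E) = (155/E - 76*1/76)*sqrt(E) = (155/E - 1)*sqrt(E) = (-1 + 155/E)*sqrt(E) = sqrt(E)*(-1 + 155/E))
1/((46040 - K) + D(-176)) = 1/((46040 - 1*8644) + (155 - 1*(-176))/sqrt(-176)) = 1/((46040 - 8644) + (-I*sqrt(11)/44)*(155 + 176)) = 1/(37396 - I*sqrt(11)/44*331) = 1/(37396 - 331*I*sqrt(11)/44)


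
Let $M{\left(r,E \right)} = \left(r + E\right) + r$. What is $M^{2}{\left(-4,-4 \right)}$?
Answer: $144$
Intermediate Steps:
$M{\left(r,E \right)} = E + 2 r$ ($M{\left(r,E \right)} = \left(E + r\right) + r = E + 2 r$)
$M^{2}{\left(-4,-4 \right)} = \left(-4 + 2 \left(-4\right)\right)^{2} = \left(-4 - 8\right)^{2} = \left(-12\right)^{2} = 144$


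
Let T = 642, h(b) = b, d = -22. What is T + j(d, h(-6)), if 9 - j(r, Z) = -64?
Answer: 715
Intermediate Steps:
j(r, Z) = 73 (j(r, Z) = 9 - 1*(-64) = 9 + 64 = 73)
T + j(d, h(-6)) = 642 + 73 = 715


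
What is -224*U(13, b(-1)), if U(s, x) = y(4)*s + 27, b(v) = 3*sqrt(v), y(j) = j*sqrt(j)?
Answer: -29344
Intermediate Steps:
y(j) = j**(3/2)
U(s, x) = 27 + 8*s (U(s, x) = 4**(3/2)*s + 27 = 8*s + 27 = 27 + 8*s)
-224*U(13, b(-1)) = -224*(27 + 8*13) = -224*(27 + 104) = -224*131 = -29344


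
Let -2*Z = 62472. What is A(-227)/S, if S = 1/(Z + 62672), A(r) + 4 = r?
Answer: -7261716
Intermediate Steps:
Z = -31236 (Z = -½*62472 = -31236)
A(r) = -4 + r
S = 1/31436 (S = 1/(-31236 + 62672) = 1/31436 ≈ 3.1811e-5)
A(-227)/S = (-4 - 227)/(1/31436) = -231*31436 = -7261716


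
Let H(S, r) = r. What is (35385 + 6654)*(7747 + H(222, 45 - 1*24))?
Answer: 326558952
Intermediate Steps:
(35385 + 6654)*(7747 + H(222, 45 - 1*24)) = (35385 + 6654)*(7747 + (45 - 1*24)) = 42039*(7747 + (45 - 24)) = 42039*(7747 + 21) = 42039*7768 = 326558952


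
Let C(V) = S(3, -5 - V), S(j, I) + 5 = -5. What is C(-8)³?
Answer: -1000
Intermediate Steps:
S(j, I) = -10 (S(j, I) = -5 - 5 = -10)
C(V) = -10
C(-8)³ = (-10)³ = -1000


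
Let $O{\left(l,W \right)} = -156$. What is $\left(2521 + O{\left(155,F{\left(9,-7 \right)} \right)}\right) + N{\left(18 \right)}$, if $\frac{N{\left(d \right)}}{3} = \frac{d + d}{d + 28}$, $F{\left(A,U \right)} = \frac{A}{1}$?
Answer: $\frac{54449}{23} \approx 2367.3$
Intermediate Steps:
$F{\left(A,U \right)} = A$ ($F{\left(A,U \right)} = A 1 = A$)
$N{\left(d \right)} = \frac{6 d}{28 + d}$ ($N{\left(d \right)} = 3 \frac{d + d}{d + 28} = 3 \frac{2 d}{28 + d} = \frac{6 d}{28 + d}$)
$\left(2521 + O{\left(155,F{\left(9,-7 \right)} \right)}\right) + N{\left(18 \right)} = \left(2521 - 156\right) + 6 \cdot 18 \frac{1}{28 + 18} = 2365 + 6 \cdot 18 \cdot \frac{1}{46} = 2365 + \frac{54}{23} = \frac{54449}{23}$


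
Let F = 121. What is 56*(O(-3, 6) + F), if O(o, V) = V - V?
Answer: 6776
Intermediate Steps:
O(o, V) = 0
56*(O(-3, 6) + F) = 56*(0 + 121) = 56*121 = 6776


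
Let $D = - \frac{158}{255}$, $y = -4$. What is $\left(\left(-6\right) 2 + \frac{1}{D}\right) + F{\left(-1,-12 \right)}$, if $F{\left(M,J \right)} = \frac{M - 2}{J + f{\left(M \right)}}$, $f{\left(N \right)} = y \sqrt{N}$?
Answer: $- \frac{42309}{3160} - \frac{3 i}{40} \approx -13.389 - 0.075 i$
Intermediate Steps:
$D = - \frac{158}{255}$ ($D = \left(-158\right) \frac{1}{255} = - \frac{158}{255} \approx -0.61961$)
$f{\left(N \right)} = - 4 \sqrt{N}$
$F{\left(M,J \right)} = \frac{-2 + M}{J - 4 \sqrt{M}}$ ($F{\left(M,J \right)} = \frac{M - 2}{J - 4 \sqrt{M}} = \frac{-2 + M}{J - 4 \sqrt{M}}$)
$\left(\left(-6\right) 2 + \frac{1}{D}\right) + F{\left(-1,-12 \right)} = \left(\left(-6\right) 2 + \frac{1}{- \frac{158}{255}}\right) + \frac{-2 - 1}{-12 - 4 \sqrt{-1}} = \left(-12 - \frac{255}{158}\right) + \frac{1}{-12 - 4 i} \left(-3\right) = - \frac{2151}{158} + \frac{-12 + 4 i}{160} \left(-3\right) = - \frac{2151}{158} - \frac{3 \left(-12 + 4 i\right)}{160}$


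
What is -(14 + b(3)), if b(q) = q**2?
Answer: -23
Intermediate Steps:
-(14 + b(3)) = -(14 + 3**2) = -(14 + 9) = -1*23 = -23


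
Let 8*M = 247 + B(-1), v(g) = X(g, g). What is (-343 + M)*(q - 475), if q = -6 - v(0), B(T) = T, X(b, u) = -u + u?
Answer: 600769/4 ≈ 1.5019e+5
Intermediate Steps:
X(b, u) = 0
v(g) = 0
q = -6 (q = -6 - 1*0 = -6 + 0 = -6)
M = 123/4 (M = (247 - 1)/8 = (⅛)*246 = 123/4 ≈ 30.750)
(-343 + M)*(q - 475) = (-343 + 123/4)*(-6 - 475) = -1249/4*(-481) = 600769/4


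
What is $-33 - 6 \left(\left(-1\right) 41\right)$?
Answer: $213$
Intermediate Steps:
$-33 - 6 \left(\left(-1\right) 41\right) = -33 - -246 = -33 + 246 = 213$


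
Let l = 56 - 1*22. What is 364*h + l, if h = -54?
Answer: -19622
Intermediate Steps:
l = 34 (l = 56 - 22 = 34)
364*h + l = 364*(-54) + 34 = -19656 + 34 = -19622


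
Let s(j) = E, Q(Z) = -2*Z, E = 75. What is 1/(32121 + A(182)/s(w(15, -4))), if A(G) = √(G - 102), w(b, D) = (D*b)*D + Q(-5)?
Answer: 36136125/1160728471109 - 60*√5/1160728471109 ≈ 3.1132e-5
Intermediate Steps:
w(b, D) = 10 + b*D² (w(b, D) = (D*b)*D - 2*(-5) = b*D² + 10 = 10 + b*D²)
A(G) = √(-102 + G)
s(j) = 75
1/(32121 + A(182)/s(w(15, -4))) = 1/(32121 + √(-102 + 182)/75) = 1/(32121 + √80*(1/75)) = 1/(32121 + (4*√5)*(1/75)) = 1/(32121 + 4*√5/75)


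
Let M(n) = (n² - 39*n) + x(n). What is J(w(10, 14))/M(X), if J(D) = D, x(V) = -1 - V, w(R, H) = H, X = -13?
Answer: 7/344 ≈ 0.020349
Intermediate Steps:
M(n) = -1 + n² - 40*n (M(n) = (n² - 39*n) + (-1 - n) = -1 + n² - 40*n)
J(w(10, 14))/M(X) = 14/(-1 + (-13)² - 40*(-13)) = 14/(-1 + 169 + 520) = 14/688 = 14*(1/688) = 7/344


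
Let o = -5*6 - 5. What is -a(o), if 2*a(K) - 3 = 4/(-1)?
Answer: ½ ≈ 0.50000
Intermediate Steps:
o = -35 (o = -30 - 5 = -35)
a(K) = -½ (a(K) = 3/2 + (4/(-1))/2 = 3/2 + (4*(-1))/2 = 3/2 + (½)*(-4) = 3/2 - 2 = -½)
-a(o) = -1*(-½) = ½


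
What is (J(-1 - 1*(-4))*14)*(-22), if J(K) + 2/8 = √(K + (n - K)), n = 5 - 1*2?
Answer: 77 - 308*√3 ≈ -456.47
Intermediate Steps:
n = 3 (n = 5 - 2 = 3)
J(K) = -¼ + √3 (J(K) = -¼ + √(K + (3 - K)) = -¼ + √3)
(J(-1 - 1*(-4))*14)*(-22) = ((-¼ + √3)*14)*(-22) = (-7/2 + 14*√3)*(-22) = 77 - 308*√3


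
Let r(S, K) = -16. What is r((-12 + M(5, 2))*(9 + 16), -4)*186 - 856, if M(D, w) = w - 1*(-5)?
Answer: -3832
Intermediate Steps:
M(D, w) = 5 + w (M(D, w) = w + 5 = 5 + w)
r((-12 + M(5, 2))*(9 + 16), -4)*186 - 856 = -16*186 - 856 = -2976 - 856 = -3832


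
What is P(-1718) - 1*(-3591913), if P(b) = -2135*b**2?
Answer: -6297911827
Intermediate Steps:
P(-1718) - 1*(-3591913) = -2135*(-1718)**2 - 1*(-3591913) = -2135*2951524 + 3591913 = -6301503740 + 3591913 = -6297911827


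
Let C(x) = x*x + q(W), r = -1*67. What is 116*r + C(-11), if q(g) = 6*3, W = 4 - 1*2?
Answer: -7633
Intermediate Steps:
W = 2 (W = 4 - 2 = 2)
q(g) = 18
r = -67
C(x) = 18 + x**2 (C(x) = x*x + 18 = x**2 + 18 = 18 + x**2)
116*r + C(-11) = 116*(-67) + (18 + (-11)**2) = -7772 + (18 + 121) = -7772 + 139 = -7633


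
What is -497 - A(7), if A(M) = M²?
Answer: -546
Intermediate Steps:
-497 - A(7) = -497 - 1*7² = -497 - 1*49 = -497 - 49 = -546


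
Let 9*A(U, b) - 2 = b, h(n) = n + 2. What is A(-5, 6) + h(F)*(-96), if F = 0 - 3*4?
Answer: 8648/9 ≈ 960.89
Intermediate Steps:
F = -12 (F = 0 - 12 = -12)
h(n) = 2 + n
A(U, b) = 2/9 + b/9
A(-5, 6) + h(F)*(-96) = (2/9 + (⅑)*6) + (2 - 12)*(-96) = (2/9 + ⅔) - 10*(-96) = 8/9 + 960 = 8648/9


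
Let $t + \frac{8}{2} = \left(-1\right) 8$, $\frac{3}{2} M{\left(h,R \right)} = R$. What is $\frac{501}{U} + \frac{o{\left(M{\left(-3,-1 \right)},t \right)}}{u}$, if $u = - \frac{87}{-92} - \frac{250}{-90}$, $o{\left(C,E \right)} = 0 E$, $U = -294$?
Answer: $- \frac{167}{98} \approx -1.7041$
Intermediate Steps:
$M{\left(h,R \right)} = \frac{2 R}{3}$
$t = -12$ ($t = -4 - 8 = -12$)
$o{\left(C,E \right)} = 0$
$u = \frac{3083}{828}$ ($u = \left(-87\right) \left(- \frac{1}{92}\right) - - \frac{25}{9} = \frac{87}{92} + \frac{25}{9} = \frac{3083}{828} \approx 3.7234$)
$\frac{501}{U} + \frac{o{\left(M{\left(-3,-1 \right)},t \right)}}{u} = \frac{501}{-294} + \frac{0}{\frac{3083}{828}} = 501 \left(- \frac{1}{294}\right) + 0 \cdot \frac{828}{3083} = - \frac{167}{98} + 0 = - \frac{167}{98}$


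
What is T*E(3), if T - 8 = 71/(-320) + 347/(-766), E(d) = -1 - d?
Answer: -897767/30640 ≈ -29.300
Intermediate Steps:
T = 897767/122560 (T = 8 + (71/(-320) + 347/(-766)) = 8 + (71*(-1/320) + 347*(-1/766)) = 8 + (-71/320 - 347/766) = 8 - 82713/122560 = 897767/122560 ≈ 7.3251)
T*E(3) = 897767*(-1 - 1*3)/122560 = 897767*(-1 - 3)/122560 = (897767/122560)*(-4) = -897767/30640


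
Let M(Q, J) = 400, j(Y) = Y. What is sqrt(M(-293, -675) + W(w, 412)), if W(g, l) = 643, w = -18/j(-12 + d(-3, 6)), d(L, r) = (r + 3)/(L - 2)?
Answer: sqrt(1043) ≈ 32.296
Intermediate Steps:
d(L, r) = (3 + r)/(-2 + L)
w = 30/23 (w = -18/(-12 + (3 + 6)/(-2 - 3)) = -18/(-12 + 9/(-5)) = -18/(-12 - 1/5*9) = -18/(-12 - 9/5) = -18/(-69/5) = -18*(-5/69) = 30/23 ≈ 1.3043)
sqrt(M(-293, -675) + W(w, 412)) = sqrt(400 + 643) = sqrt(1043)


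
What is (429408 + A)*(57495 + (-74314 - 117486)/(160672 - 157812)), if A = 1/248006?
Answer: 67274150113882735/2728066 ≈ 2.4660e+10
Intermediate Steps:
A = 1/248006 ≈ 4.0322e-6
(429408 + A)*(57495 + (-74314 - 117486)/(160672 - 157812)) = (429408 + 1/248006)*(57495 + (-74314 - 117486)/(160672 - 157812)) = 106495760449*(57495 - 191800/2860)/248006 = 106495760449*(57495 - 191800*1/2860)/248006 = 106495760449*(57495 - 9590/143)/248006 = (106495760449/248006)*(8212195/143) = 67274150113882735/2728066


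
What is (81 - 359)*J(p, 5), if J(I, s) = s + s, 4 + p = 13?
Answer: -2780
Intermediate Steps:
p = 9 (p = -4 + 13 = 9)
J(I, s) = 2*s
(81 - 359)*J(p, 5) = (81 - 359)*(2*5) = -278*10 = -2780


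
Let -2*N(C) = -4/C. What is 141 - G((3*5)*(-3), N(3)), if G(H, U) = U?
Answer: 421/3 ≈ 140.33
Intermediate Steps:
N(C) = 2/C (N(C) = -(-2)/C = 2/C)
141 - G((3*5)*(-3), N(3)) = 141 - 2/3 = 421/3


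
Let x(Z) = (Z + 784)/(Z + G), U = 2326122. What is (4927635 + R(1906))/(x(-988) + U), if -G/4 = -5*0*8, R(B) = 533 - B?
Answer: 1216786714/574552185 ≈ 2.1178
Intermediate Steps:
G = 0 (G = -4*(-5*0)*8 = -0*8 = -4*0 = 0)
x(Z) = (784 + Z)/Z (x(Z) = (Z + 784)/(Z + 0) = (784 + Z)/Z)
(4927635 + R(1906))/(x(-988) + U) = (4927635 + (533 - 1*1906))/((784 - 988)/(-988) + 2326122) = (4927635 + (533 - 1906))/(-1/988*(-204) + 2326122) = (4927635 - 1373)/(51/247 + 2326122) = 4926262/(574552185/247) = 4926262*(247/574552185) = 1216786714/574552185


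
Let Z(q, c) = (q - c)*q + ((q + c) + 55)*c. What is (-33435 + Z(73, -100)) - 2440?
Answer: -26046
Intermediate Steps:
Z(q, c) = c*(55 + c + q) + q*(q - c) (Z(q, c) = q*(q - c) + ((c + q) + 55)*c = q*(q - c) + (55 + c + q)*c = q*(q - c) + c*(55 + c + q) = c*(55 + c + q) + q*(q - c))
(-33435 + Z(73, -100)) - 2440 = (-33435 + ((-100)**2 + 73**2 + 55*(-100))) - 2440 = (-33435 + (10000 + 5329 - 5500)) - 2440 = (-33435 + 9829) - 2440 = -23606 - 2440 = -26046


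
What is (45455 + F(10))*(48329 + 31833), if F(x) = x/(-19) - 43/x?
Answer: 346120798173/95 ≈ 3.6434e+9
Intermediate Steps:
F(x) = -43/x - x/19 (F(x) = x*(-1/19) - 43/x = -x/19 - 43/x = -43/x - x/19)
(45455 + F(10))*(48329 + 31833) = (45455 + (-43/10 - 1/19*10))*(48329 + 31833) = (45455 + (-43*1/10 - 10/19))*80162 = (45455 + (-43/10 - 10/19))*80162 = (45455 - 917/190)*80162 = (8635533/190)*80162 = 346120798173/95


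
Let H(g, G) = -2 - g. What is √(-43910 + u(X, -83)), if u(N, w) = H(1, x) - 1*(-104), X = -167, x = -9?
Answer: I*√43809 ≈ 209.31*I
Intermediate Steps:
u(N, w) = 101 (u(N, w) = (-2 - 1*1) - 1*(-104) = (-2 - 1) + 104 = -3 + 104 = 101)
√(-43910 + u(X, -83)) = √(-43910 + 101) = √(-43809) = I*√43809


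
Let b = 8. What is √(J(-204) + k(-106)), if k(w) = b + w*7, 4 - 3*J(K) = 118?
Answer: 2*I*√193 ≈ 27.785*I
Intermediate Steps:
J(K) = -38 (J(K) = 4/3 - ⅓*118 = 4/3 - 118/3 = -38)
k(w) = 8 + 7*w (k(w) = 8 + w*7 = 8 + 7*w)
√(J(-204) + k(-106)) = √(-38 + (8 + 7*(-106))) = √(-38 + (8 - 742)) = √(-38 - 734) = √(-772) = 2*I*√193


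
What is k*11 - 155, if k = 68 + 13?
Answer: 736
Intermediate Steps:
k = 81
k*11 - 155 = 81*11 - 155 = 891 - 155 = 736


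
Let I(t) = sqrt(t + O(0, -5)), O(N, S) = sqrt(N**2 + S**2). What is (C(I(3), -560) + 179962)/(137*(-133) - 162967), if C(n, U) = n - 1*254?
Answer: -44927/45297 - sqrt(2)/90594 ≈ -0.99185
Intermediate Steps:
I(t) = sqrt(5 + t) (I(t) = sqrt(t + sqrt(0**2 + (-5)**2)) = sqrt(t + sqrt(0 + 25)) = sqrt(t + sqrt(25)) = sqrt(t + 5) = sqrt(5 + t))
C(n, U) = -254 + n (C(n, U) = n - 254 = -254 + n)
(C(I(3), -560) + 179962)/(137*(-133) - 162967) = ((-254 + sqrt(5 + 3)) + 179962)/(137*(-133) - 162967) = ((-254 + sqrt(8)) + 179962)/(-18221 - 162967) = ((-254 + 2*sqrt(2)) + 179962)/(-181188) = (179708 + 2*sqrt(2))*(-1/181188) = -44927/45297 - sqrt(2)/90594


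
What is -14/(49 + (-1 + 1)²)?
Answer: -2/7 ≈ -0.28571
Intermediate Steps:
-14/(49 + (-1 + 1)²) = -14/(49 + 0²) = -14/(49 + 0) = -14/49 = (1/49)*(-14) = -2/7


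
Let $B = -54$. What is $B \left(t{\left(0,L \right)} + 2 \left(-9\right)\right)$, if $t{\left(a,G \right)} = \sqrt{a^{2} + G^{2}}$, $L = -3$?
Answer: $810$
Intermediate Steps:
$t{\left(a,G \right)} = \sqrt{G^{2} + a^{2}}$
$B \left(t{\left(0,L \right)} + 2 \left(-9\right)\right) = - 54 \left(\sqrt{\left(-3\right)^{2} + 0^{2}} + 2 \left(-9\right)\right) = - 54 \left(\sqrt{9 + 0} - 18\right) = - 54 \left(\sqrt{9} - 18\right) = - 54 \left(3 - 18\right) = \left(-54\right) \left(-15\right) = 810$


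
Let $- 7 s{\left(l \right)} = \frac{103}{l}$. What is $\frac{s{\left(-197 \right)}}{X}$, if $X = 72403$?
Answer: $\frac{103}{99843737} \approx 1.0316 \cdot 10^{-6}$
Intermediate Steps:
$s{\left(l \right)} = - \frac{103}{7 l}$ ($s{\left(l \right)} = - \frac{103 \frac{1}{l}}{7} = - \frac{103}{7 l}$)
$\frac{s{\left(-197 \right)}}{X} = \frac{\left(- \frac{103}{7}\right) \frac{1}{-197}}{72403} = \left(- \frac{103}{7}\right) \left(- \frac{1}{197}\right) \frac{1}{72403} = \frac{103}{1379} \cdot \frac{1}{72403} = \frac{103}{99843737}$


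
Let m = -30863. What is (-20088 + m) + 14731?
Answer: -36220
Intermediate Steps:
(-20088 + m) + 14731 = (-20088 - 30863) + 14731 = -50951 + 14731 = -36220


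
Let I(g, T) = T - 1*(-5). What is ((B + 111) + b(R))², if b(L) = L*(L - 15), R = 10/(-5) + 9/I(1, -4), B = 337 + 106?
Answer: 248004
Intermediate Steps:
I(g, T) = 5 + T (I(g, T) = T + 5 = 5 + T)
B = 443
R = 7 (R = 10/(-5) + 9/(5 - 4) = 10*(-⅕) + 9/1 = -2 + 9*1 = -2 + 9 = 7)
b(L) = L*(-15 + L)
((B + 111) + b(R))² = ((443 + 111) + 7*(-15 + 7))² = (554 + 7*(-8))² = (554 - 56)² = 498² = 248004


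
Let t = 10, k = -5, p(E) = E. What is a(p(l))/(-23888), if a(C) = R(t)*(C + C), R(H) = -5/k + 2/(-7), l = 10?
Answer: -25/41804 ≈ -0.00059803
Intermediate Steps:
R(H) = 5/7 (R(H) = -5/(-5) + 2/(-7) = -5*(-⅕) + 2*(-⅐) = 1 - 2/7 = 5/7)
a(C) = 10*C/7 (a(C) = 5*(C + C)/7 = 5*(2*C)/7 = 10*C/7)
a(p(l))/(-23888) = ((10/7)*10)/(-23888) = (100/7)*(-1/23888) = -25/41804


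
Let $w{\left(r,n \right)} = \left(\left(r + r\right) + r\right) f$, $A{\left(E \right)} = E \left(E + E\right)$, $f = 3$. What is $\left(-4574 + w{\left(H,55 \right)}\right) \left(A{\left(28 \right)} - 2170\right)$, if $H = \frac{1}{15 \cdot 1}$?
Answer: $\frac{13765934}{5} \approx 2.7532 \cdot 10^{6}$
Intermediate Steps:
$H = \frac{1}{15} \approx 0.066667$
$A{\left(E \right)} = 2 E^{2}$ ($A{\left(E \right)} = E 2 E = 2 E^{2}$)
$w{\left(r,n \right)} = 9 r$ ($w{\left(r,n \right)} = \left(\left(r + r\right) + r\right) 3 = \left(2 r + r\right) 3 = 3 r 3 = 9 r$)
$\left(-4574 + w{\left(H,55 \right)}\right) \left(A{\left(28 \right)} - 2170\right) = \left(-4574 + 9 \cdot \frac{1}{15}\right) \left(2 \cdot 28^{2} - 2170\right) = \left(-4574 + \frac{3}{5}\right) \left(2 \cdot 784 - 2170\right) = - \frac{22867 \left(1568 - 2170\right)}{5} = \left(- \frac{22867}{5}\right) \left(-602\right) = \frac{13765934}{5}$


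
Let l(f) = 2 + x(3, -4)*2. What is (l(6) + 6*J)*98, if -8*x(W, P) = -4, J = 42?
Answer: 24990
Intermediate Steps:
x(W, P) = 1/2 (x(W, P) = -1/8*(-4) = 1/2)
l(f) = 3 (l(f) = 2 + (1/2)*2 = 2 + 1 = 3)
(l(6) + 6*J)*98 = (3 + 6*42)*98 = (3 + 252)*98 = 255*98 = 24990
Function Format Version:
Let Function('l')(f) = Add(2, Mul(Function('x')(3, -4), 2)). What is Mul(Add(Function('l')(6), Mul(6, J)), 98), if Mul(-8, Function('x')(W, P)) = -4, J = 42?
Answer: 24990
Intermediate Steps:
Function('x')(W, P) = Rational(1, 2) (Function('x')(W, P) = Mul(Rational(-1, 8), -4) = Rational(1, 2))
Function('l')(f) = 3 (Function('l')(f) = Add(2, Mul(Rational(1, 2), 2)) = Add(2, 1) = 3)
Mul(Add(Function('l')(6), Mul(6, J)), 98) = Mul(Add(3, Mul(6, 42)), 98) = Mul(Add(3, 252), 98) = Mul(255, 98) = 24990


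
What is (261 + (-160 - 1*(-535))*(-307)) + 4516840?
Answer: 4401976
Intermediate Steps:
(261 + (-160 - 1*(-535))*(-307)) + 4516840 = (261 + (-160 + 535)*(-307)) + 4516840 = (261 + 375*(-307)) + 4516840 = (261 - 115125) + 4516840 = -114864 + 4516840 = 4401976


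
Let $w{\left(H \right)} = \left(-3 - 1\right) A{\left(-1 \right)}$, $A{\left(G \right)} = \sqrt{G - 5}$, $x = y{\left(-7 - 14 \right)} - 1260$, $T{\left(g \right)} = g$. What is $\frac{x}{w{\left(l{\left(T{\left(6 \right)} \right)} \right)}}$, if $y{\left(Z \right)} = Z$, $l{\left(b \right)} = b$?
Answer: $- \frac{427 i \sqrt{6}}{8} \approx - 130.74 i$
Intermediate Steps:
$x = -1281$ ($x = \left(-7 - 14\right) - 1260 = -21 - 1260 = -1281$)
$A{\left(G \right)} = \sqrt{-5 + G}$
$w{\left(H \right)} = - 4 i \sqrt{6}$ ($w{\left(H \right)} = \left(-3 - 1\right) \sqrt{-5 - 1} = - 4 \sqrt{-6} = - 4 i \sqrt{6}$)
$\frac{x}{w{\left(l{\left(T{\left(6 \right)} \right)} \right)}} = - \frac{1281}{\left(-4\right) i \sqrt{6}} = - 1281 \frac{i \sqrt{6}}{24} = - \frac{427 i \sqrt{6}}{8}$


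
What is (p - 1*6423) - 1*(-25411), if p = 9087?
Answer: 28075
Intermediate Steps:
(p - 1*6423) - 1*(-25411) = (9087 - 1*6423) - 1*(-25411) = (9087 - 6423) + 25411 = 2664 + 25411 = 28075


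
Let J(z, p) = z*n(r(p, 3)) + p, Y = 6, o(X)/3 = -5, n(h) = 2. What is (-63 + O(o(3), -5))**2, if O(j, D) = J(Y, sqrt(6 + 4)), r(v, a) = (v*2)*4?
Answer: (51 - sqrt(10))**2 ≈ 2288.4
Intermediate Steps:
r(v, a) = 8*v (r(v, a) = (2*v)*4 = 8*v)
o(X) = -15 (o(X) = 3*(-5) = -15)
J(z, p) = p + 2*z (J(z, p) = z*2 + p = 2*z + p = p + 2*z)
O(j, D) = 12 + sqrt(10) (O(j, D) = sqrt(6 + 4) + 2*6 = sqrt(10) + 12 = 12 + sqrt(10))
(-63 + O(o(3), -5))**2 = (-63 + (12 + sqrt(10)))**2 = (-51 + sqrt(10))**2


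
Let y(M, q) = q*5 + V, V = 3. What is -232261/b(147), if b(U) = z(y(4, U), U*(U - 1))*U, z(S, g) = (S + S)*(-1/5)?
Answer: 1161305/216972 ≈ 5.3523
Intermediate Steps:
y(M, q) = 3 + 5*q (y(M, q) = q*5 + 3 = 5*q + 3 = 3 + 5*q)
z(S, g) = -2*S/5 (z(S, g) = (2*S)*(-1*1/5) = (2*S)*(-1/5) = -2*S/5)
b(U) = U*(-6/5 - 2*U) (b(U) = (-2*(3 + 5*U)/5)*U = (-6/5 - 2*U)*U = U*(-6/5 - 2*U))
-232261/b(147) = -232261*5/(294*(-3 - 5*147)) = -232261*5/(294*(-3 - 735)) = -232261/((2/5)*147*(-738)) = -232261/(-216972/5) = -232261*(-5/216972) = 1161305/216972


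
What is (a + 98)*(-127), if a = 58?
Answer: -19812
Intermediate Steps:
(a + 98)*(-127) = (58 + 98)*(-127) = 156*(-127) = -19812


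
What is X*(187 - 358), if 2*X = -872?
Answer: 74556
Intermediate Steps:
X = -436 (X = (½)*(-872) = -436)
X*(187 - 358) = -436*(187 - 358) = -436*(-171) = 74556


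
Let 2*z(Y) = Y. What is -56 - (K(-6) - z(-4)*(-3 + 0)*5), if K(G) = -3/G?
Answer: -53/2 ≈ -26.500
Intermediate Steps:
z(Y) = Y/2
-56 - (K(-6) - z(-4)*(-3 + 0)*5) = -56 - (-3/(-6) - ((½)*(-4))*(-3 + 0)*5) = -56 - (-3*(-⅙) - (-2*(-3))*5) = -56 - (½ - 6*5) = -56 - (½ - 1*30) = -56 - (½ - 30) = -56 - 1*(-59/2) = -56 + 59/2 = -53/2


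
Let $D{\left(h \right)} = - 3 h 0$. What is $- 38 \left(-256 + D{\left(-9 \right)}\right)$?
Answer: $9728$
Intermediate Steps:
$D{\left(h \right)} = 0$
$- 38 \left(-256 + D{\left(-9 \right)}\right) = - 38 \left(-256 + 0\right) = \left(-38\right) \left(-256\right) = 9728$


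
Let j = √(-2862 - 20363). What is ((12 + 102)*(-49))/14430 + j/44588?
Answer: -931/2405 + 5*I*√929/44588 ≈ -0.38711 + 0.0034179*I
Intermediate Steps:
j = 5*I*√929 (j = √(-23225) = 5*I*√929 ≈ 152.4*I)
((12 + 102)*(-49))/14430 + j/44588 = ((12 + 102)*(-49))/14430 + (5*I*√929)/44588 = (114*(-49))*(1/14430) + (5*I*√929)*(1/44588) = -5586*1/14430 + 5*I*√929/44588 = -931/2405 + 5*I*√929/44588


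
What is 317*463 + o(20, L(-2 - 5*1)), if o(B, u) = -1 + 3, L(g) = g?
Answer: 146773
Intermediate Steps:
o(B, u) = 2
317*463 + o(20, L(-2 - 5*1)) = 317*463 + 2 = 146771 + 2 = 146773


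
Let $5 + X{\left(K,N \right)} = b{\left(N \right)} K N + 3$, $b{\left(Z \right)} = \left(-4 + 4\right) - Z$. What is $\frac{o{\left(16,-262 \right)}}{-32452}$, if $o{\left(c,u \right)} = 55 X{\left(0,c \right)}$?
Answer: $\frac{55}{16226} \approx 0.0033896$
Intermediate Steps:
$b{\left(Z \right)} = - Z$ ($b{\left(Z \right)} = 0 - Z = - Z$)
$X{\left(K,N \right)} = -2 - K N^{2}$ ($X{\left(K,N \right)} = -5 + \left(- N K N + 3\right) = -5 + \left(- K N N + 3\right) = -5 - \left(-3 + K N^{2}\right) = -2 - K N^{2}$)
$o{\left(c,u \right)} = -110$ ($o{\left(c,u \right)} = 55 \left(-2 - 0 c^{2}\right) = 55 \left(-2 + 0\right) = 55 \left(-2\right) = -110$)
$\frac{o{\left(16,-262 \right)}}{-32452} = - \frac{110}{-32452} = \left(-110\right) \left(- \frac{1}{32452}\right) = \frac{55}{16226}$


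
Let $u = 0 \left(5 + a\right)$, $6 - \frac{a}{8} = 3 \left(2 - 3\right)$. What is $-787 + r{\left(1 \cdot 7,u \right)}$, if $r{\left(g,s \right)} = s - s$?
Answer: $-787$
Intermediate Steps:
$a = 72$ ($a = 48 - 8 \cdot 3 \left(2 - 3\right) = 48 - 8 \cdot 3 \left(-1\right) = 48 - -24 = 48 + 24 = 72$)
$u = 0$ ($u = 0 \left(5 + 72\right) = 0 \cdot 77 = 0$)
$r{\left(g,s \right)} = 0$
$-787 + r{\left(1 \cdot 7,u \right)} = -787 + 0 = -787$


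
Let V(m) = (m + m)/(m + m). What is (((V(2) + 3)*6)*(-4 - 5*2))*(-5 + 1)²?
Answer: -5376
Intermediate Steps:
V(m) = 1 (V(m) = (2*m)/((2*m)) = (2*m)*(1/(2*m)) = 1)
(((V(2) + 3)*6)*(-4 - 5*2))*(-5 + 1)² = (((1 + 3)*6)*(-4 - 5*2))*(-5 + 1)² = ((4*6)*(-4 - 10))*(-4)² = (24*(-14))*16 = -336*16 = -5376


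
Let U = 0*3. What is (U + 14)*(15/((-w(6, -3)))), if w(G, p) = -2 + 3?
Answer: -210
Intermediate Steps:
w(G, p) = 1
U = 0
(U + 14)*(15/((-w(6, -3)))) = (0 + 14)*(15/((-1*1))) = 14*(15/(-1)) = 14*(15*(-1)) = 14*(-15) = -210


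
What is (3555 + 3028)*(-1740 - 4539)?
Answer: -41334657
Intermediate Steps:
(3555 + 3028)*(-1740 - 4539) = 6583*(-6279) = -41334657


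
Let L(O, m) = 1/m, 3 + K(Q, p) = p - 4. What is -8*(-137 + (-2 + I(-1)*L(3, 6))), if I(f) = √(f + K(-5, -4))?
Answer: 1112 - 8*I*√3/3 ≈ 1112.0 - 4.6188*I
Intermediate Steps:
K(Q, p) = -7 + p (K(Q, p) = -3 + (p - 4) = -3 + (-4 + p) = -7 + p)
I(f) = √(-11 + f) (I(f) = √(f + (-7 - 4)) = √(f - 11) = √(-11 + f))
-8*(-137 + (-2 + I(-1)*L(3, 6))) = -8*(-137 + (-2 + √(-11 - 1)/6)) = -8*(-137 + (-2 + √(-12)*(⅙))) = -8*(-137 + (-2 + (2*I*√3)*(⅙))) = -8*(-137 + (-2 + I*√3/3)) = -8*(-139 + I*√3/3) = 1112 - 8*I*√3/3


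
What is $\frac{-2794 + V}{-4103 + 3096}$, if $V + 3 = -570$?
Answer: $\frac{3367}{1007} \approx 3.3436$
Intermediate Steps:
$V = -573$ ($V = -3 - 570 = -573$)
$\frac{-2794 + V}{-4103 + 3096} = \frac{-2794 - 573}{-4103 + 3096} = - \frac{3367}{-1007} = \left(-3367\right) \left(- \frac{1}{1007}\right) = \frac{3367}{1007}$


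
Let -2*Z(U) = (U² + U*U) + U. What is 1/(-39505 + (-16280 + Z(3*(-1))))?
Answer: -2/111585 ≈ -1.7924e-5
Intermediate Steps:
Z(U) = -U² - U/2 (Z(U) = -((U² + U*U) + U)/2 = -((U² + U²) + U)/2 = -(2*U² + U)/2 = -(U + 2*U²)/2 = -U² - U/2)
1/(-39505 + (-16280 + Z(3*(-1)))) = 1/(-39505 + (-16280 - 3*(-1)*(½ + 3*(-1)))) = 1/(-39505 + (-16280 - 1*(-3)*(½ - 3))) = 1/(-39505 + (-16280 - 1*(-3)*(-5/2))) = 1/(-39505 + (-16280 - 15/2)) = 1/(-39505 - 32575/2) = 1/(-111585/2) = -2/111585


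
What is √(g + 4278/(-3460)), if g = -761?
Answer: I*√2281297370/1730 ≈ 27.609*I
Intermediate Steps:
√(g + 4278/(-3460)) = √(-761 + 4278/(-3460)) = √(-761 + 4278*(-1/3460)) = √(-761 - 2139/1730) = √(-1318669/1730) = I*√2281297370/1730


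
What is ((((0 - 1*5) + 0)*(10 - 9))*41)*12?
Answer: -2460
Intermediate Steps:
((((0 - 1*5) + 0)*(10 - 9))*41)*12 = ((((0 - 5) + 0)*1)*41)*12 = (((-5 + 0)*1)*41)*12 = (-5*1*41)*12 = -5*41*12 = -205*12 = -2460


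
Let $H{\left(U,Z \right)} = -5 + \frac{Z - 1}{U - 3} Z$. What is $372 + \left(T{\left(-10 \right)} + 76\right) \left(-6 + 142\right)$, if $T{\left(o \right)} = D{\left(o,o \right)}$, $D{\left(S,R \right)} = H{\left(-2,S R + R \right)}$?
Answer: $-207844$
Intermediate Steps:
$H{\left(U,Z \right)} = -5 + \frac{Z \left(-1 + Z\right)}{-3 + U}$ ($H{\left(U,Z \right)} = -5 + \frac{-1 + Z}{-3 + U} Z = -5 + \frac{Z \left(-1 + Z\right)}{-3 + U}$)
$D{\left(S,R \right)} = -5 - \frac{\left(R + R S\right)^{2}}{5} + \frac{R}{5} + \frac{R S}{5}$ ($D{\left(S,R \right)} = \frac{15 + \left(S R + R\right)^{2} - \left(S R + R\right) - -10}{-3 - 2} = \frac{15 + \left(R S + R\right)^{2} - \left(R S + R\right) + 10}{-5} = - \frac{15 + \left(R + R S\right)^{2} - \left(R + R S\right) + 10}{5} = - \frac{25 + \left(R + R S\right)^{2} - R - R S}{5} = -5 - \frac{\left(R + R S\right)^{2}}{5} + \frac{R}{5} + \frac{R S}{5}$)
$T{\left(o \right)} = -5 - \frac{o^{2} \left(1 + o\right)^{2}}{5} + \frac{o \left(1 + o\right)}{5}$
$372 + \left(T{\left(-10 \right)} + 76\right) \left(-6 + 142\right) = 372 + \left(\left(-5 - \frac{2 \left(-10\right)^{3}}{5} - \frac{\left(-10\right)^{4}}{5} + \frac{1}{5} \left(-10\right)\right) + 76\right) \left(-6 + 142\right) = 372 + \left(\left(-5 - -400 - 2000 - 2\right) + 76\right) 136 = 372 + \left(\left(-5 + 400 - 2000 - 2\right) + 76\right) 136 = 372 + \left(-1607 + 76\right) 136 = 372 - 208216 = -207844$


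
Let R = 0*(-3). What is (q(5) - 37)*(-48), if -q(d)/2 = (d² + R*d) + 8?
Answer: 4944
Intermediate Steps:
R = 0
q(d) = -16 - 2*d² (q(d) = -2*((d² + 0*d) + 8) = -2*((d² + 0) + 8) = -2*(d² + 8) = -2*(8 + d²) = -16 - 2*d²)
(q(5) - 37)*(-48) = ((-16 - 2*5²) - 37)*(-48) = ((-16 - 2*25) - 37)*(-48) = ((-16 - 50) - 37)*(-48) = (-66 - 37)*(-48) = -103*(-48) = 4944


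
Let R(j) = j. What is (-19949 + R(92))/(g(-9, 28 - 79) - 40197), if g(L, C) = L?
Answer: 6619/13402 ≈ 0.49388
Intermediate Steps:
(-19949 + R(92))/(g(-9, 28 - 79) - 40197) = (-19949 + 92)/(-9 - 40197) = -19857/(-40206) = -19857*(-1/40206) = 6619/13402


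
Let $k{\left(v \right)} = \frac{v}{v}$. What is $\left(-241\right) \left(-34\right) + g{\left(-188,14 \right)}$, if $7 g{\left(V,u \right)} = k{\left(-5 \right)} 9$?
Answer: $\frac{57367}{7} \approx 8195.3$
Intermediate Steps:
$k{\left(v \right)} = 1$
$g{\left(V,u \right)} = \frac{9}{7}$ ($g{\left(V,u \right)} = \frac{1 \cdot 9}{7} = \frac{1}{7} \cdot 9 = \frac{9}{7}$)
$\left(-241\right) \left(-34\right) + g{\left(-188,14 \right)} = \left(-241\right) \left(-34\right) + \frac{9}{7} = 8194 + \frac{9}{7} = \frac{57367}{7}$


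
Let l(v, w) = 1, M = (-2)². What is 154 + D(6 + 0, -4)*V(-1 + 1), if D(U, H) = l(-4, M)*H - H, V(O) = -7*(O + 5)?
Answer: 154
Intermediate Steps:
M = 4
V(O) = -35 - 7*O (V(O) = -7*(5 + O) = -35 - 7*O)
D(U, H) = 0 (D(U, H) = 1*H - H = H - H = 0)
154 + D(6 + 0, -4)*V(-1 + 1) = 154 + 0*(-35 - 7*(-1 + 1)) = 154 + 0*(-35 - 7*0) = 154 + 0*(-35 + 0) = 154 + 0*(-35) = 154 + 0 = 154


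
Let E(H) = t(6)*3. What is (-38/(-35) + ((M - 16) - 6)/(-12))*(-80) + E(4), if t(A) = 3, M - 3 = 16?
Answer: -685/7 ≈ -97.857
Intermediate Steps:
M = 19 (M = 3 + 16 = 19)
E(H) = 9 (E(H) = 3*3 = 9)
(-38/(-35) + ((M - 16) - 6)/(-12))*(-80) + E(4) = (-38/(-35) + ((19 - 16) - 6)/(-12))*(-80) + 9 = (-38*(-1/35) + (3 - 6)*(-1/12))*(-80) + 9 = (38/35 - 3*(-1/12))*(-80) + 9 = (38/35 + ¼)*(-80) + 9 = (187/140)*(-80) + 9 = -748/7 + 9 = -685/7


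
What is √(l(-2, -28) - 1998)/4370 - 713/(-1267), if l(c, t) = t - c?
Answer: 713/1267 + I*√506/2185 ≈ 0.56275 + 0.010295*I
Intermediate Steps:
√(l(-2, -28) - 1998)/4370 - 713/(-1267) = √((-28 - 1*(-2)) - 1998)/4370 - 713/(-1267) = √((-28 + 2) - 1998)*(1/4370) - 713*(-1/1267) = √(-26 - 1998)*(1/4370) + 713/1267 = √(-2024)*(1/4370) + 713/1267 = (2*I*√506)*(1/4370) + 713/1267 = I*√506/2185 + 713/1267 = 713/1267 + I*√506/2185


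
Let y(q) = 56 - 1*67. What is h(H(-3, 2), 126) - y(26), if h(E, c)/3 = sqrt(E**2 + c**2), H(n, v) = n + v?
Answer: 11 + 3*sqrt(15877) ≈ 389.01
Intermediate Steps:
y(q) = -11 (y(q) = 56 - 67 = -11)
h(E, c) = 3*sqrt(E**2 + c**2)
h(H(-3, 2), 126) - y(26) = 3*sqrt((-3 + 2)**2 + 126**2) - 1*(-11) = 3*sqrt((-1)**2 + 15876) + 11 = 3*sqrt(1 + 15876) + 11 = 3*sqrt(15877) + 11 = 11 + 3*sqrt(15877)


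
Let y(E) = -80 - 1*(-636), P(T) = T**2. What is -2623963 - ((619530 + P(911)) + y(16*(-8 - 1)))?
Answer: -4073970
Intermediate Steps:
y(E) = 556 (y(E) = -80 + 636 = 556)
-2623963 - ((619530 + P(911)) + y(16*(-8 - 1))) = -2623963 - ((619530 + 911**2) + 556) = -2623963 - ((619530 + 829921) + 556) = -2623963 - (1449451 + 556) = -2623963 - 1*1450007 = -2623963 - 1450007 = -4073970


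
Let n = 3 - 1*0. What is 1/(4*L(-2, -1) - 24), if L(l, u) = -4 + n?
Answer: -1/28 ≈ -0.035714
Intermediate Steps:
n = 3 (n = 3 + 0 = 3)
L(l, u) = -1 (L(l, u) = -4 + 3 = -1)
1/(4*L(-2, -1) - 24) = 1/(4*(-1) - 24) = 1/(-4 - 24) = 1/(-28) = -1/28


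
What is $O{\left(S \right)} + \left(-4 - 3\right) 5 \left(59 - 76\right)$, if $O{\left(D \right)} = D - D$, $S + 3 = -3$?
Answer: $595$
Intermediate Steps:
$S = -6$ ($S = -3 - 3 = -6$)
$O{\left(D \right)} = 0$
$O{\left(S \right)} + \left(-4 - 3\right) 5 \left(59 - 76\right) = 0 + \left(-4 - 3\right) 5 \left(59 - 76\right) = 0 + \left(-7\right) 5 \left(-17\right) = 0 - -595 = 0 + 595 = 595$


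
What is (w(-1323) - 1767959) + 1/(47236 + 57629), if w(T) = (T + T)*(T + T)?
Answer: 548795981806/104865 ≈ 5.2334e+6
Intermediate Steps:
w(T) = 4*T**2 (w(T) = (2*T)*(2*T) = 4*T**2)
(w(-1323) - 1767959) + 1/(47236 + 57629) = (4*(-1323)**2 - 1767959) + 1/(47236 + 57629) = (4*1750329 - 1767959) + 1/104865 = (7001316 - 1767959) + 1/104865 = 5233357 + 1/104865 = 548795981806/104865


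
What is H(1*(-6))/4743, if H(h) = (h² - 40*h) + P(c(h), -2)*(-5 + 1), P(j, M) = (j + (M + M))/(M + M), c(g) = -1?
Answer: 271/4743 ≈ 0.057137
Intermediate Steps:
P(j, M) = (j + 2*M)/(2*M) (P(j, M) = (j + 2*M)/((2*M)) = (j + 2*M)*(1/(2*M)) = (j + 2*M)/(2*M))
H(h) = -5 + h² - 40*h (H(h) = (h² - 40*h) + ((-2 + (½)*(-1))/(-2))*(-5 + 1) = (h² - 40*h) - (-2 - ½)/2*(-4) = (h² - 40*h) - ½*(-5/2)*(-4) = (h² - 40*h) + (5/4)*(-4) = (h² - 40*h) - 5 = -5 + h² - 40*h)
H(1*(-6))/4743 = (-5 + (1*(-6))² - 40*(-6))/4743 = (-5 + (-6)² - 40*(-6))*(1/4743) = (-5 + 36 + 240)*(1/4743) = 271*(1/4743) = 271/4743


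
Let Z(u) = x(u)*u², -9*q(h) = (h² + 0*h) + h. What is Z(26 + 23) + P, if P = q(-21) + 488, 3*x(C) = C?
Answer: 118973/3 ≈ 39658.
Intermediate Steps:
q(h) = -h/9 - h²/9 (q(h) = -((h² + 0*h) + h)/9 = -((h² + 0) + h)/9 = -(h² + h)/9 = -(h + h²)/9 = -h/9 - h²/9)
x(C) = C/3
P = 1324/3 (P = -⅑*(-21)*(1 - 21) + 488 = -⅑*(-21)*(-20) + 488 = -140/3 + 488 = 1324/3 ≈ 441.33)
Z(u) = u³/3 (Z(u) = (u/3)*u² = u³/3)
Z(26 + 23) + P = (26 + 23)³/3 + 1324/3 = (⅓)*49³ + 1324/3 = (⅓)*117649 + 1324/3 = 117649/3 + 1324/3 = 118973/3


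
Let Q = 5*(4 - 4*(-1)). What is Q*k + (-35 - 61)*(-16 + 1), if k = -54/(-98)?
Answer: 71640/49 ≈ 1462.0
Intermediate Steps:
k = 27/49 (k = -54*(-1/98) = 27/49 ≈ 0.55102)
Q = 40 (Q = 5*(4 + 4) = 5*8 = 40)
Q*k + (-35 - 61)*(-16 + 1) = 40*(27/49) + (-35 - 61)*(-16 + 1) = 1080/49 - 96*(-15) = 1080/49 + 1440 = 71640/49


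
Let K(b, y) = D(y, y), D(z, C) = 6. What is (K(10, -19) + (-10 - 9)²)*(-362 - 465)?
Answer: -303509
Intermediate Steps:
K(b, y) = 6
(K(10, -19) + (-10 - 9)²)*(-362 - 465) = (6 + (-10 - 9)²)*(-362 - 465) = (6 + (-19)²)*(-827) = (6 + 361)*(-827) = 367*(-827) = -303509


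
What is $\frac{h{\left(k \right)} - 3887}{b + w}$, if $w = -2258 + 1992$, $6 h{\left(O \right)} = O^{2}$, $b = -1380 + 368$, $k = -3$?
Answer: $\frac{7771}{2556} \approx 3.0403$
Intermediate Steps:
$b = -1012$
$h{\left(O \right)} = \frac{O^{2}}{6}$
$w = -266$
$\frac{h{\left(k \right)} - 3887}{b + w} = \frac{\frac{\left(-3\right)^{2}}{6} - 3887}{-1012 - 266} = \frac{\frac{1}{6} \cdot 9 - 3887}{-1278} = \left(\frac{3}{2} - 3887\right) \left(- \frac{1}{1278}\right) = \left(- \frac{7771}{2}\right) \left(- \frac{1}{1278}\right) = \frac{7771}{2556}$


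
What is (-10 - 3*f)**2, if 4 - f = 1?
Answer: 361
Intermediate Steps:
f = 3 (f = 4 - 1*1 = 4 - 1 = 3)
(-10 - 3*f)**2 = (-10 - 3*3)**2 = (-10 - 9)**2 = (-19)**2 = 361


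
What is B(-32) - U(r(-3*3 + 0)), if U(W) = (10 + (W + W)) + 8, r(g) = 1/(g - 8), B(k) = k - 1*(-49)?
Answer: -15/17 ≈ -0.88235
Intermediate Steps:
B(k) = 49 + k (B(k) = k + 49 = 49 + k)
r(g) = 1/(-8 + g)
U(W) = 18 + 2*W (U(W) = (10 + 2*W) + 8 = 18 + 2*W)
B(-32) - U(r(-3*3 + 0)) = (49 - 32) - (18 + 2/(-8 + (-3*3 + 0))) = 17 - (18 + 2/(-8 + (-9 + 0))) = 17 - (18 + 2/(-8 - 9)) = 17 - (18 + 2/(-17)) = 17 - (18 + 2*(-1/17)) = 17 - (18 - 2/17) = 17 - 1*304/17 = 17 - 304/17 = -15/17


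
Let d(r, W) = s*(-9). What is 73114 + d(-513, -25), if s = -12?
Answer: 73222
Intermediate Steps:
d(r, W) = 108 (d(r, W) = -12*(-9) = 108)
73114 + d(-513, -25) = 73114 + 108 = 73222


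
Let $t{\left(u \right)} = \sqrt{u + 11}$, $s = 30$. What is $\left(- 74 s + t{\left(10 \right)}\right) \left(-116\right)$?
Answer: $257520 - 116 \sqrt{21} \approx 2.5699 \cdot 10^{5}$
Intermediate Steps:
$t{\left(u \right)} = \sqrt{11 + u}$
$\left(- 74 s + t{\left(10 \right)}\right) \left(-116\right) = \left(\left(-74\right) 30 + \sqrt{11 + 10}\right) \left(-116\right) = \left(-2220 + \sqrt{21}\right) \left(-116\right) = 257520 - 116 \sqrt{21}$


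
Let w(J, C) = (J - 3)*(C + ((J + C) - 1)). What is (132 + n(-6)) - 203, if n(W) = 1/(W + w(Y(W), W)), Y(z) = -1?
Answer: -3549/50 ≈ -70.980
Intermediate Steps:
w(J, C) = (-3 + J)*(-1 + J + 2*C) (w(J, C) = (-3 + J)*(C + ((C + J) - 1)) = (-3 + J)*(C + (-1 + C + J)) = (-3 + J)*(-1 + J + 2*C))
n(W) = 1/(8 - 7*W) (n(W) = 1/(W + (3 + (-1)² - 6*W - 4*(-1) + 2*W*(-1))) = 1/(W + (3 + 1 - 6*W + 4 - 2*W)) = 1/(W + (8 - 8*W)) = 1/(8 - 7*W))
(132 + n(-6)) - 203 = (132 + 1/(8 - 7*(-6))) - 203 = (132 + 1/(8 + 42)) - 203 = (132 + 1/50) - 203 = 6601/50 - 203 = -3549/50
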